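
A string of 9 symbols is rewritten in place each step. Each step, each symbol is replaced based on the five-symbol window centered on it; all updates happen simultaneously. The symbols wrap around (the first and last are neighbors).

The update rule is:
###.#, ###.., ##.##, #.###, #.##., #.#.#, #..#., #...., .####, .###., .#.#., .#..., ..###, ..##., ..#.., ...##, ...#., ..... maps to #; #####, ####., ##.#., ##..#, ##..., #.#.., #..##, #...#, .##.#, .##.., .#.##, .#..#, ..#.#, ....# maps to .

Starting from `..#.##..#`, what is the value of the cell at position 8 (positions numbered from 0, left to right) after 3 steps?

.#..#..##
...##..#.
#.##..###
position 8 holds #

#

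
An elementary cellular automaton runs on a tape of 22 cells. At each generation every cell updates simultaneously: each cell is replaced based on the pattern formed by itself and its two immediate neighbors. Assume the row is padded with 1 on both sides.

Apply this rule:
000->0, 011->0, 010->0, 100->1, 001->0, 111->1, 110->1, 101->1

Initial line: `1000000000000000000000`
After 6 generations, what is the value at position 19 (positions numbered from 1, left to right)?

0

1100000000000000000000
1110000000000000000000
1111000000000000000000
1111100000000000000000
1111110000000000000000
1111111000000000000000
position 19 holds 0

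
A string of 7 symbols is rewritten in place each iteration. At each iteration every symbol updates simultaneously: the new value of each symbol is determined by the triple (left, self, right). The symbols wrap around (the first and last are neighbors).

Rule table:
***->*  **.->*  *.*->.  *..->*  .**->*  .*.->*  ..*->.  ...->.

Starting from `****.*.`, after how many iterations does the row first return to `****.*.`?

1

****.*.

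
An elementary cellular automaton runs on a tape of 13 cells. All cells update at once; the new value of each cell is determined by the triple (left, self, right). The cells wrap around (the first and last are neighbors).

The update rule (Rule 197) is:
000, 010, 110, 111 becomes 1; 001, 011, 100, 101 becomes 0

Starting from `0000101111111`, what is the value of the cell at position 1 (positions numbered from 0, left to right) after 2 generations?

0

0110100111111
0010100011111
position 1 holds 0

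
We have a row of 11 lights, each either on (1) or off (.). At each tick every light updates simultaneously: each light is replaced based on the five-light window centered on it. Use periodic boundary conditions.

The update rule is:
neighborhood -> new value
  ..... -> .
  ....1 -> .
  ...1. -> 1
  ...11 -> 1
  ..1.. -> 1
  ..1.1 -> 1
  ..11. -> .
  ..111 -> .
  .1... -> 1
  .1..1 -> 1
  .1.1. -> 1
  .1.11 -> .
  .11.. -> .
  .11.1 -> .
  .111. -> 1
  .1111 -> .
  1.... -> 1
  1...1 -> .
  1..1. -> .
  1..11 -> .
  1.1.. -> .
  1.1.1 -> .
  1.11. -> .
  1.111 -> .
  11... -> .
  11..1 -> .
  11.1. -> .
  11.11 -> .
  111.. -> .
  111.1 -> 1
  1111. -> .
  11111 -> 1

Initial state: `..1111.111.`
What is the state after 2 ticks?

.1...1..1..
111.111.11.

111.111.11.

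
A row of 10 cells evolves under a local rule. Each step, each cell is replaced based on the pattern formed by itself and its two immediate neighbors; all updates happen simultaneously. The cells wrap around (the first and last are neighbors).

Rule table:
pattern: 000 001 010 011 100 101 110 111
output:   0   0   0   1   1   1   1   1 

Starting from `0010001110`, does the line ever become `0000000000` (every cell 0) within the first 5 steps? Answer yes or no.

no

0001001111
1000101111
1100011111
1110011111
1111011111
step 5 is 1111011111, still not uniform 0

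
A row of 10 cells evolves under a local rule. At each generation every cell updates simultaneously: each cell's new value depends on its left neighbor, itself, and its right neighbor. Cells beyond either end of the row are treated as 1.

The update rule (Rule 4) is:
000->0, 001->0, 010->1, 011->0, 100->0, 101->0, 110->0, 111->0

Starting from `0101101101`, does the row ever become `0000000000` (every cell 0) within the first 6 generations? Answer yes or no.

0100000000
0100000000  (fixed point — unchanged through generation 6)
generation 6 is 0100000000, still not uniform 0

no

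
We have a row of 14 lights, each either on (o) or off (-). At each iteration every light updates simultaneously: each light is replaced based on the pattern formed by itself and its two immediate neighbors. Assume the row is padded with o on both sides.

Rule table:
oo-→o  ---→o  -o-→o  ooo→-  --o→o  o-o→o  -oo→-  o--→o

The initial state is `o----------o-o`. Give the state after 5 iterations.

ooooooooooo---

ooooooooooooo-
------------oo
oooooooooooo--
-----------ooo
ooooooooooo---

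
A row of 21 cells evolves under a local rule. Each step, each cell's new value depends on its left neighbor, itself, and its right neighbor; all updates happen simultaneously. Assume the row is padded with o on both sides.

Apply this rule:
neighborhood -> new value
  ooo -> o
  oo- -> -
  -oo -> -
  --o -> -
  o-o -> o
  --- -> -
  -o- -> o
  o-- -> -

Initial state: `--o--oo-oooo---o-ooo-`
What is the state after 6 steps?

--o------------------

step 1: --o----o-oo----oo-o-o
step 2: --o----oo--------ooo-
step 3: --o---------------o-o
step 4: --o---------------oo-
step 5: --o-----------------o
step 6: --o------------------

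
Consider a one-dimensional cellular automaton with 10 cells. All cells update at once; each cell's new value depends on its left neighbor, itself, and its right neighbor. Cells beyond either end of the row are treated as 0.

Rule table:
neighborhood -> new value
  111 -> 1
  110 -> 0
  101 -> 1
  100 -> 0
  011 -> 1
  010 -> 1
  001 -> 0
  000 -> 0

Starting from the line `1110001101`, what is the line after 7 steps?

1100001011
1000001110
1000001100
1000001000
1000001000  (fixed point — unchanged through step 7)

1000001000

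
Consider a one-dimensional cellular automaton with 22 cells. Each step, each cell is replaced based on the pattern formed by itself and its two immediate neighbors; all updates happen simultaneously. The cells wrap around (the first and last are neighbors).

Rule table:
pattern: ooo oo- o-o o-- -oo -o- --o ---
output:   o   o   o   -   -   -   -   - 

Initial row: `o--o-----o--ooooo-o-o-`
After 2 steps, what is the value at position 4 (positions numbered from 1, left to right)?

step 1: -------------ooooo-o-o
step 2: --------------ooooo-o-
position 4 holds -

-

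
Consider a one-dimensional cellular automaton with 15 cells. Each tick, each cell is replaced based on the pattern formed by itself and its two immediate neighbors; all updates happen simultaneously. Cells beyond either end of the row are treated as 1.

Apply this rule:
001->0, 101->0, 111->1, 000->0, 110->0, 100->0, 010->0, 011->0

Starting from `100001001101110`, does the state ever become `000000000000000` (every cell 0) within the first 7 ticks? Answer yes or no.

000000000000100
000000000000000
all cells are 0 at tick 2

yes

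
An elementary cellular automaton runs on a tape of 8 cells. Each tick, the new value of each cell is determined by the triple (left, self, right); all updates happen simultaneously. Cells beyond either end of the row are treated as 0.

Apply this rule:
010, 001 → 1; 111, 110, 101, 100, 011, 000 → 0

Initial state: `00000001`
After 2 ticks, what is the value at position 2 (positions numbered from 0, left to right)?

00000011
00000100
position 2 holds 0

0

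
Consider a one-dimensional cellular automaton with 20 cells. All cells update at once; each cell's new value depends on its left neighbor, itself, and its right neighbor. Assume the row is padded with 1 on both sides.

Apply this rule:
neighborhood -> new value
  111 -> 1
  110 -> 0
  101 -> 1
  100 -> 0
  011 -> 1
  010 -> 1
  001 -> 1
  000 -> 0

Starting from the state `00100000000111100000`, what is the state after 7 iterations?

00001111000001111111

01100000001111000001
11000000011110000011
10000000111100000111
00000001111000001111
00000011110000011111
00000111100000111111
00001111000001111111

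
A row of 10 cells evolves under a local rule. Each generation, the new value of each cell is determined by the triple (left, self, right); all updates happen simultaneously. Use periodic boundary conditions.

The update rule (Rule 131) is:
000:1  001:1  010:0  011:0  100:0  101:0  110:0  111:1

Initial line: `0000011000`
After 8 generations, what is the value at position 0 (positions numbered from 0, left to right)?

1111100011
1111001101
1110010000
0100100111
0001001010
1110010000  (repeats generation 3; period 3)
generation 8: 0001001010
position 0 holds 0

0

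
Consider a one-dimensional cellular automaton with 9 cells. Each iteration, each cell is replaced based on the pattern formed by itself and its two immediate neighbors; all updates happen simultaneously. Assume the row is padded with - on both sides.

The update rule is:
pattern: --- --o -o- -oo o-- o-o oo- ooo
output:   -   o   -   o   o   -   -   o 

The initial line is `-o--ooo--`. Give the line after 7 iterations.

o-oooo-o-
--ooo---o
-ooo-o-o-
ooo-----o
oo-o---o-
o---o-o-o
-o-o-----

-o-o-----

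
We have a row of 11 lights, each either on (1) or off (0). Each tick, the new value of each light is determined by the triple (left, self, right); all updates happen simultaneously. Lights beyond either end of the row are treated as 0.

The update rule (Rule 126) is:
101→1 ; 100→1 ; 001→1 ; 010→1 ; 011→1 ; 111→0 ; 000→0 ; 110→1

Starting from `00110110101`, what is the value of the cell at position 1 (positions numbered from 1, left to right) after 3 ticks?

1

01111111111
11000000001
11100000011
position 1 holds 1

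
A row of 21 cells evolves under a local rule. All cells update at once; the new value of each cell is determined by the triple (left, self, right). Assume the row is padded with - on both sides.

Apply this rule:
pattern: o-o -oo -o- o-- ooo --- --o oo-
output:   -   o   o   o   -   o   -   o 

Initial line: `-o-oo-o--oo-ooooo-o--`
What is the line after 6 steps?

-o-oo-oo-oo-o-o-o-o-o

-o-oo-oo-oo-o---o-ooo
-o-oo-oo-oo-ooo-o-o-o
-o-oo-oo-oo-o-o-o-o-o
-o-oo-oo-oo-o-o-o-o-o  (fixed point — unchanged through step 6)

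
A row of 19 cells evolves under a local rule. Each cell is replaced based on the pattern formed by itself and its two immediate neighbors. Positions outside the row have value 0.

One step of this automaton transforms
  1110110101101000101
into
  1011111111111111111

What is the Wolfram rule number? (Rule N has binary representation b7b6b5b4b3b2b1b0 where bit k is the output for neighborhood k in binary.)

127

position 1: 111 → 0  (bit 7 = 0)
position 2: 110 → 1  (bit 6 = 1)
position 3: 101 → 1  (bit 5 = 1)
position 13: 100 → 1  (bit 4 = 1)
position 0: 011 → 1  (bit 3 = 1)
position 7: 010 → 1  (bit 2 = 1)
position 15: 001 → 1  (bit 1 = 1)
position 14: 000 → 1  (bit 0 = 1)
bits b7..b0 = 01111111 = 127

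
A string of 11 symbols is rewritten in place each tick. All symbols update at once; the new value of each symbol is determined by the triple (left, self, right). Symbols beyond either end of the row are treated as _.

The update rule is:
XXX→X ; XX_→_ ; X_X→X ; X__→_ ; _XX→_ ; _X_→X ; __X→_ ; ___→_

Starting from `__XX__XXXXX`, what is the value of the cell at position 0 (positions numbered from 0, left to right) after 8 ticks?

_______XXX_
________X__
________X__  (fixed point — unchanged through tick 8)
position 0 holds _

_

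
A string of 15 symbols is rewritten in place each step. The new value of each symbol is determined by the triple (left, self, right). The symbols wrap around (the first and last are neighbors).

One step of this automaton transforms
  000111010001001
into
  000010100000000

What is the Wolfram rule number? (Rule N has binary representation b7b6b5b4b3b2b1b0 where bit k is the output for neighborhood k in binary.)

160

position 4: 111 → 1  (bit 7 = 1)
position 5: 110 → 0  (bit 6 = 0)
position 6: 101 → 1  (bit 5 = 1)
position 0: 100 → 0  (bit 4 = 0)
position 3: 011 → 0  (bit 3 = 0)
position 7: 010 → 0  (bit 2 = 0)
position 2: 001 → 0  (bit 1 = 0)
position 1: 000 → 0  (bit 0 = 0)
bits b7..b0 = 10100000 = 160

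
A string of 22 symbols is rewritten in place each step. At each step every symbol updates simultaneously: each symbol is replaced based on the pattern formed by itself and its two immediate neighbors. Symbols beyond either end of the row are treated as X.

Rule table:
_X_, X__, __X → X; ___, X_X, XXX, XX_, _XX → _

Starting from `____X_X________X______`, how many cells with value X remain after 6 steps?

8

X__XX_XX______XXX____X
_XX_____X____X___X__X_
___X___XXX__XXX_XXXXX_
X_XXX_X___XX__________
______XX_X__X________X
X____X___XXXXX______X_
count of X: 8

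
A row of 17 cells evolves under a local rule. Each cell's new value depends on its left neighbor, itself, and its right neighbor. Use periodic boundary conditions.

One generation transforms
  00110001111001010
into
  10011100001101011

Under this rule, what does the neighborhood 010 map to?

At position 13 the neighborhood is 010; the next row has 1 there.

1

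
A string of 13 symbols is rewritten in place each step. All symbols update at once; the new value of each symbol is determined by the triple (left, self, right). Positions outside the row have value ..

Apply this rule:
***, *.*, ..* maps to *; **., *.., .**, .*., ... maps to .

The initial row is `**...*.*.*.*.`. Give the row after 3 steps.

..*.*.*.*....

step 1: ....*.*.*.*..
step 2: ...*.*.*.*...
step 3: ..*.*.*.*....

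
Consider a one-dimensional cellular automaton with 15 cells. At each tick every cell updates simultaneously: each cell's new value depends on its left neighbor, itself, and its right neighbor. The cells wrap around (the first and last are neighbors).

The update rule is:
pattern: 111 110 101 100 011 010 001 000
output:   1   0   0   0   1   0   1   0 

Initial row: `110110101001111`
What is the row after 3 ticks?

100100000011111
001000000111111
010000001111110

010000001111110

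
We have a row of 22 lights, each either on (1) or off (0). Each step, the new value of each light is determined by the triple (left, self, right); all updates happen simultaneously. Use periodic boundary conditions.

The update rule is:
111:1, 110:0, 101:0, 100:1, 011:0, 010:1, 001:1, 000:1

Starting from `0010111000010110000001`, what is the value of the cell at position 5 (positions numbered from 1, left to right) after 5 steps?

1110010111110001111111
1101110011101110111111
1000101101000100011111
0111100001111111101111
0011011110111111000110
position 5 holds 0

0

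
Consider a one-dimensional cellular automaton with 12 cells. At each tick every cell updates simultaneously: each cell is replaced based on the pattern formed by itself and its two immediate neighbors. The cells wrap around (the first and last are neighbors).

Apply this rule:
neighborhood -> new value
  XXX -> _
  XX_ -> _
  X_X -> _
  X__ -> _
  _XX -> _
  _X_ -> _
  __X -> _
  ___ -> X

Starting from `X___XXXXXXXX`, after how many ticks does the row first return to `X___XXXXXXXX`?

__X_________
X___XXXXXXXX

2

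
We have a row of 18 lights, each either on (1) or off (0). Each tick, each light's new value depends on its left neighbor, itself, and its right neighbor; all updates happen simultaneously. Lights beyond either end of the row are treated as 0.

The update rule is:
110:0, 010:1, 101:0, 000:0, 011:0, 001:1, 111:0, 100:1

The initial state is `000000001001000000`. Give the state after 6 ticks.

000000011111100000
000000100000010000
000001110000111000
000010001001000100
000111011111101110
001000000000000001

001000000000000001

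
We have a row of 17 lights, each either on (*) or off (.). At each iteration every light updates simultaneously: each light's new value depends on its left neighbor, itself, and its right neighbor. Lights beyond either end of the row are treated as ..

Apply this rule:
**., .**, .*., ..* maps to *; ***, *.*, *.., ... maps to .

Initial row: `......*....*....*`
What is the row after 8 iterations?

.....**...**...**
....***..***..***
...**.*.**.*.**.*
..***.*.**.*.**.*
.**.*.*.**.*.**.*
***.*.*.**.*.**.*
*.*.*.*.**.*.**.*
*.*.*.*.**.*.**.*

*.*.*.*.**.*.**.*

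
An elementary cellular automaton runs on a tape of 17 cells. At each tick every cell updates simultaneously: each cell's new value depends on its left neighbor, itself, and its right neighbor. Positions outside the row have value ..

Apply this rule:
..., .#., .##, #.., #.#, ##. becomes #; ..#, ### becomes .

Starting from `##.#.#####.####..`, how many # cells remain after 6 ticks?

10

tick 1: ######...###..###
tick 2: #....###.#.##.#.#
tick 3: ####.#.##########
tick 4: #..#####........#
tick 5: ##.#...########.#
tick 6: ######.#......###
count of #: 10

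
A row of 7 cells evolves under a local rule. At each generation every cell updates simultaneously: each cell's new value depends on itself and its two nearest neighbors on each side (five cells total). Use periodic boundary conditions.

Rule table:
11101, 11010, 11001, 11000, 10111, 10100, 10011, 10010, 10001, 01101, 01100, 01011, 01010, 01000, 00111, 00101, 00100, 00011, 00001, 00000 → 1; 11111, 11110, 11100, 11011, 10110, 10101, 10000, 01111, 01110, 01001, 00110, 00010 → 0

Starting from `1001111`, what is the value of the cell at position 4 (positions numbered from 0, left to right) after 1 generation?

0111000
position 4 holds 0

0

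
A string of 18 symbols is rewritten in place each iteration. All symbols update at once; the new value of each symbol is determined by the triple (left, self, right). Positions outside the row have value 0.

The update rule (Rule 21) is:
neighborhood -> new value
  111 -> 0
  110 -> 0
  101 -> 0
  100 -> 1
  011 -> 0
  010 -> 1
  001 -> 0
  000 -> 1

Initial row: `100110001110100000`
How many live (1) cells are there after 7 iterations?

110001100000111111
001100011110000000
100011000001111111
111000111100000000
000110000011111111
110001111000000000
001100000111111111
count of 1: 11

11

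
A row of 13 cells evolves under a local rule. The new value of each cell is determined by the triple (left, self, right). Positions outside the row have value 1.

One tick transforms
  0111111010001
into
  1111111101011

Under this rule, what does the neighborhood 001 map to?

At position 11 the neighborhood is 001; the next row has 1 there.

1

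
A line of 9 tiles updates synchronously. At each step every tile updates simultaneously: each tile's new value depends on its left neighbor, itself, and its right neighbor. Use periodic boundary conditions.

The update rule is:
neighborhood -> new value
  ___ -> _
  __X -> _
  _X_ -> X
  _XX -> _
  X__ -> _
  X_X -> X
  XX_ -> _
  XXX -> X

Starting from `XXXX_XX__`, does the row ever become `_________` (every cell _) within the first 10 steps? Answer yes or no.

yes

step 1: _XX_X____
step 2: ___XX____
step 3: _________
all cells are _ at step 3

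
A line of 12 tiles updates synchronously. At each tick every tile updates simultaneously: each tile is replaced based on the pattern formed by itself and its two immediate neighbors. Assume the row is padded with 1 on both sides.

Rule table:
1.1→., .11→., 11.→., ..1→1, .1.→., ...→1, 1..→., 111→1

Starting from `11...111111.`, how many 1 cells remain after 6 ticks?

1..11.1111..
..1....11..1
.1..111...1.
...1.1..11..
.11....1...1
....111..11.
count of 1: 5

5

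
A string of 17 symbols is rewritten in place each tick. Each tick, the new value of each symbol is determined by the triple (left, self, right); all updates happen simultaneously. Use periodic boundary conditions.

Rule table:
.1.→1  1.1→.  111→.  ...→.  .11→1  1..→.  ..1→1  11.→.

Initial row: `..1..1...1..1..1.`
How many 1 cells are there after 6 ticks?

7

.11.11..11.11.11.
11..1..11..1..1..
1..11.11..11.11.1
..11..1..11..1..1
.11..11.11..11.11
.1..11..1..11..1.
count of 1: 7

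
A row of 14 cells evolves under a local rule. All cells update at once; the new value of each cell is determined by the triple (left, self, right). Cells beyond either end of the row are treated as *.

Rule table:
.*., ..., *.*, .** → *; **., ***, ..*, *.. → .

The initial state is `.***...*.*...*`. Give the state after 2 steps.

...*.***..****

step 1: **...*.***.*.*
step 2: ...*.***..****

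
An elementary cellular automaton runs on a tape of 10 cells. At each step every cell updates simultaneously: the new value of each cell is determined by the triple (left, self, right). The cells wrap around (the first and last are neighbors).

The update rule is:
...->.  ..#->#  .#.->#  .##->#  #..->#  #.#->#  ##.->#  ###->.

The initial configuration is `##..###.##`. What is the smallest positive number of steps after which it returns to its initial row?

2

.####.###.
##..###.##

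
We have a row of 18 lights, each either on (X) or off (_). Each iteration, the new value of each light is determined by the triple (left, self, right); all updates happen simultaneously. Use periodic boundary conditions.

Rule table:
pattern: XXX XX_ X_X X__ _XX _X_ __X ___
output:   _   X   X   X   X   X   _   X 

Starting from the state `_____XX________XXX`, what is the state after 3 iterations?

iteration 1: XXXX_XXXXXXXXX_X_X
iteration 2: ___XXX_______XXXXX
iteration 3: XX_X_XXXXXXX_X___X

XX_X_XXXXXXX_X___X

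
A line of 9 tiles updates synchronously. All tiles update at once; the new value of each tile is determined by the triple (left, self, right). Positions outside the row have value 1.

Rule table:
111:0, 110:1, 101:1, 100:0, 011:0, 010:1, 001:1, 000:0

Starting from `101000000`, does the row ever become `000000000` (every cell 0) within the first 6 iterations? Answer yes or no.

no

111000001
001000010
011000111
101001000
111011001
001101010
iteration 6 is 001101010, still not uniform 0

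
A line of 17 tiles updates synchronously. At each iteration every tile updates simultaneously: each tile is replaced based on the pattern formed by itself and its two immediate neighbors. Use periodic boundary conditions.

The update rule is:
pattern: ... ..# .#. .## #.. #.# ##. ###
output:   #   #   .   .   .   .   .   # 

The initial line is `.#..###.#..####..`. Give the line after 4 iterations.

#..#.#....#.##..#
..#....###.....#.
##..###.#..####..
...#.#....#.##..#

...#.#....#.##..#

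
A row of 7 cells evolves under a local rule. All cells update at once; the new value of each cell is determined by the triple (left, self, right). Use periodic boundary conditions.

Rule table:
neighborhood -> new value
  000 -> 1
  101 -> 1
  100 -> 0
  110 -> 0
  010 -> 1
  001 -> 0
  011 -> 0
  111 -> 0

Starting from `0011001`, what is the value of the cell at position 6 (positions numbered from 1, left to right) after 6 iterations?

0

0000001
0111101
1000011
0011000
1000011  (repeats iteration 3; period 2)
iteration 6: 0011000
position 6 holds 0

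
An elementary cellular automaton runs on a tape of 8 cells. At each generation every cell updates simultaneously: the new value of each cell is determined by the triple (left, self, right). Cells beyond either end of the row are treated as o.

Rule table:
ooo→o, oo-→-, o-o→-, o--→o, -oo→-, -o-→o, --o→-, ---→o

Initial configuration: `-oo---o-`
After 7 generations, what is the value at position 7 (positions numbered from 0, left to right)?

-

---oo-o-
oo----o-
o-ooo-o-
---o--o-
oo-oo-o-
o-----o-
-oooo-o-
position 7 holds -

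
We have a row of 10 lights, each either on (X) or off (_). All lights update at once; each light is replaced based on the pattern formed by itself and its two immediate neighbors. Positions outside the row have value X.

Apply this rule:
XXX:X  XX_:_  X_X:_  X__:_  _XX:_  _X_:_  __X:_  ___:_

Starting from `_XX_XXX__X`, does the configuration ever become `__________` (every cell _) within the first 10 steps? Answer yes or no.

yes

_____X____
__________
all cells are _ at step 2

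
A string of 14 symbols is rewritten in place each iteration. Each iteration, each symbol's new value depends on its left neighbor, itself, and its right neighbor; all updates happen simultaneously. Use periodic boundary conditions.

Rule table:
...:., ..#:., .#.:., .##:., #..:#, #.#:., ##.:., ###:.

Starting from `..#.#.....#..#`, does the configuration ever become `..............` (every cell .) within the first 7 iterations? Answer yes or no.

#....#.....#..
.#....#.....#.
..#....#.....#
#..#....#.....
.#..#....#....
..#..#....#...
...#..#....#..
iteration 7 is ...#..#....#.., still not uniform .

no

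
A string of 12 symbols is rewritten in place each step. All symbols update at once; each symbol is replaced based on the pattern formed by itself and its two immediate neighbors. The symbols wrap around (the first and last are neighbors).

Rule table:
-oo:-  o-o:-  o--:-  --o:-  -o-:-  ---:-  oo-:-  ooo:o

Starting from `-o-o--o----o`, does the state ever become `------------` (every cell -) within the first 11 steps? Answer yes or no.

yes

step 1: ------------
all cells are - at step 1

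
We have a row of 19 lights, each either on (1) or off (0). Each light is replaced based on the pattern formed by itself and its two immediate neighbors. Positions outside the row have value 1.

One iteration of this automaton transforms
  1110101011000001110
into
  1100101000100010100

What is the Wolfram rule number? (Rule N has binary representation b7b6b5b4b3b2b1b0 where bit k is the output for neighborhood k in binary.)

150

position 0: 111 → 1  (bit 7 = 1)
position 2: 110 → 0  (bit 6 = 0)
position 3: 101 → 0  (bit 5 = 0)
position 10: 100 → 1  (bit 4 = 1)
position 8: 011 → 0  (bit 3 = 0)
position 4: 010 → 1  (bit 2 = 1)
position 14: 001 → 1  (bit 1 = 1)
position 11: 000 → 0  (bit 0 = 0)
bits b7..b0 = 10010110 = 150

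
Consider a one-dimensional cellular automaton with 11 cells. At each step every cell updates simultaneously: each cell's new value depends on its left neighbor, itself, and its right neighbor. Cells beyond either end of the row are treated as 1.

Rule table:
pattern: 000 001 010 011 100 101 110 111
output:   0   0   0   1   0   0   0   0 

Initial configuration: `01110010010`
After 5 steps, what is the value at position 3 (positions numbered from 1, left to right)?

step 1: 01000000000
step 2: 00000000000
step 3: 00000000000  (fixed point — unchanged through step 5)
position 3 holds 0

0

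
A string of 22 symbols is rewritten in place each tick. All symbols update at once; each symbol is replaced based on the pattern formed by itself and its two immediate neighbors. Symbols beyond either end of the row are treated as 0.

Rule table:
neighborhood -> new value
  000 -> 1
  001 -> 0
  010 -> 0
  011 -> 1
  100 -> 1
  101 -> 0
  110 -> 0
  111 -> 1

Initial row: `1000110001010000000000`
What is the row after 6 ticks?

0110101100001111111111
0100001011101111111110
0011100011001111111101
1011011010101111111000
0010010000001111110111
1001001111101111100110

1001001111101111100110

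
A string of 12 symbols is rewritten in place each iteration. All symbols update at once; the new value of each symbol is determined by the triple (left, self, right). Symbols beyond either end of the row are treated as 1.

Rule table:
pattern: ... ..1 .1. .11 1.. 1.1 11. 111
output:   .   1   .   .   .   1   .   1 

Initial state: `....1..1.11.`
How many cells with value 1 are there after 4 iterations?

...1..1.1..1
..1..1.1..1.
.1..1.1..1.1
1..1.1..1.1.
count of 1: 5

5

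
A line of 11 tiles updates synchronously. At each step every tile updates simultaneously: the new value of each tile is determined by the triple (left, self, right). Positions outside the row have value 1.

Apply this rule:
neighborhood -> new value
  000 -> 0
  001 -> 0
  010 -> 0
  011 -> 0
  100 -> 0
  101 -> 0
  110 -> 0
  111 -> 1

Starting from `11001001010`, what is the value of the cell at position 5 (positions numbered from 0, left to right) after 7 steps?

0

10000000000
00000000000
00000000000  (fixed point — unchanged through step 7)
position 5 holds 0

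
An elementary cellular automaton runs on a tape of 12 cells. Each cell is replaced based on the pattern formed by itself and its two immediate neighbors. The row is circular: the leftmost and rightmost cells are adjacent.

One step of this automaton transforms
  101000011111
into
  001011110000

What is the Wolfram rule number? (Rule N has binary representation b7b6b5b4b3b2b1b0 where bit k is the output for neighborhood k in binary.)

15

position 8: 111 → 0  (bit 7 = 0)
position 0: 110 → 0  (bit 6 = 0)
position 1: 101 → 0  (bit 5 = 0)
position 3: 100 → 0  (bit 4 = 0)
position 7: 011 → 1  (bit 3 = 1)
position 2: 010 → 1  (bit 2 = 1)
position 6: 001 → 1  (bit 1 = 1)
position 4: 000 → 1  (bit 0 = 1)
bits b7..b0 = 00001111 = 15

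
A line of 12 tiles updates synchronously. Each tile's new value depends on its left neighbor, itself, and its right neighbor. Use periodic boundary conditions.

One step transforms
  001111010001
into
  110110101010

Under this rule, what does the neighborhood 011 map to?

0

At position 2 the neighborhood is 011; the next row has 0 there.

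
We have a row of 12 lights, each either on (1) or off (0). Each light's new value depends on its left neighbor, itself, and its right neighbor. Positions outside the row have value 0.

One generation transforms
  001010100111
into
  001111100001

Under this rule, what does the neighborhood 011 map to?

At position 9 the neighborhood is 011; the next row has 0 there.

0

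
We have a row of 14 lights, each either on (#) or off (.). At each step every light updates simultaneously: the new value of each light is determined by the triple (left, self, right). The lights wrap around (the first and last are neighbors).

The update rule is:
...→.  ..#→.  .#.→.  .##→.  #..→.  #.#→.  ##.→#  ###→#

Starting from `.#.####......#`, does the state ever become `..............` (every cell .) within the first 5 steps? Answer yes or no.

yes

step 1: ....###.......
step 2: .....##.......
step 3: ......#.......
step 4: ..............
all cells are . at step 4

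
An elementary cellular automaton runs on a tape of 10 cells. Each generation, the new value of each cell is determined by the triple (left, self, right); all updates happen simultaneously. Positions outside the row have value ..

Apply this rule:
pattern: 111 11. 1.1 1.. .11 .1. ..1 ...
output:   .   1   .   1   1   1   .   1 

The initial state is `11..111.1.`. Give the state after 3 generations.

111.1.1.11
1.1.1.1.11
1.1.1.1.11

1.1.1.1.11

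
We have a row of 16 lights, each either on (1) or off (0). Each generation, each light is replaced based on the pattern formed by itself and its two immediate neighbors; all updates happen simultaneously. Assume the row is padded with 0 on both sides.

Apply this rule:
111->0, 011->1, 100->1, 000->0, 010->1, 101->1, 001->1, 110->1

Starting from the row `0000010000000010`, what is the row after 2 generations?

0000111000000111
0001101100001101

0001101100001101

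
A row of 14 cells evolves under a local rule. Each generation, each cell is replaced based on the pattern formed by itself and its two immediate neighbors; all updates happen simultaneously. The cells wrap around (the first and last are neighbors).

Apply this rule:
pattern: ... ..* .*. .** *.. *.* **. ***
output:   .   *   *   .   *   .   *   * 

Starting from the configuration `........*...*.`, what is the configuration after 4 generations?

.......***.***
*.....*.**..**
**...**..***.*
***.*.***.**..

***.*.***.**..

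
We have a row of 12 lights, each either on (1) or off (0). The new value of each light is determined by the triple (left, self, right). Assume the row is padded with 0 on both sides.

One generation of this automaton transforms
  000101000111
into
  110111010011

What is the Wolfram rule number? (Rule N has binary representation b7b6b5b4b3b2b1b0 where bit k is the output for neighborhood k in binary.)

229

position 10: 111 → 1  (bit 7 = 1)
position 11: 110 → 1  (bit 6 = 1)
position 4: 101 → 1  (bit 5 = 1)
position 6: 100 → 0  (bit 4 = 0)
position 9: 011 → 0  (bit 3 = 0)
position 3: 010 → 1  (bit 2 = 1)
position 2: 001 → 0  (bit 1 = 0)
position 0: 000 → 1  (bit 0 = 1)
bits b7..b0 = 11100101 = 229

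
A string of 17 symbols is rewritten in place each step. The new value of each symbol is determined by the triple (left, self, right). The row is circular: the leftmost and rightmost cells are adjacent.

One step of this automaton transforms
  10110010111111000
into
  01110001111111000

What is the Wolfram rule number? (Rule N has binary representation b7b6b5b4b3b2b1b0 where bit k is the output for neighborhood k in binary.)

232

position 9: 111 → 1  (bit 7 = 1)
position 3: 110 → 1  (bit 6 = 1)
position 1: 101 → 1  (bit 5 = 1)
position 4: 100 → 0  (bit 4 = 0)
position 2: 011 → 1  (bit 3 = 1)
position 0: 010 → 0  (bit 2 = 0)
position 5: 001 → 0  (bit 1 = 0)
position 15: 000 → 0  (bit 0 = 0)
bits b7..b0 = 11101000 = 232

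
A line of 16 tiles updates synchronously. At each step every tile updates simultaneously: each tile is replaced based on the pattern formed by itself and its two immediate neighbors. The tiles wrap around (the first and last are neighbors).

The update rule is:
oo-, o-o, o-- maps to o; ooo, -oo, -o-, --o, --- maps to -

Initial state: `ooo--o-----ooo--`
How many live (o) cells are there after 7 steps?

--oo--o------oo-
---oo--o------oo
o---oo--o------o
oo---oo--o------
-oo---oo--o-----
--oo---oo--o----
---oo---oo--o---
count of o: 5

5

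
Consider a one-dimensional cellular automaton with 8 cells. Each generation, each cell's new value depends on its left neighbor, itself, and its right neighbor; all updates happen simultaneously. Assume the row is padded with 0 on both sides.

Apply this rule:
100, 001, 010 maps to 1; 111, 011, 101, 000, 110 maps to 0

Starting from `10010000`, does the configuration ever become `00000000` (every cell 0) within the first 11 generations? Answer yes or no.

no

generation 1: 11111000
generation 2: 00000100
generation 3: 00001110
generation 4: 00010001
generation 5: 00111011
generation 6: 01000000
generation 7: 11100000
generation 8: 00010000
generation 9: 00111000
generation 10: 01000100
generation 11: 11101110
generation 11 is 11101110, still not uniform 0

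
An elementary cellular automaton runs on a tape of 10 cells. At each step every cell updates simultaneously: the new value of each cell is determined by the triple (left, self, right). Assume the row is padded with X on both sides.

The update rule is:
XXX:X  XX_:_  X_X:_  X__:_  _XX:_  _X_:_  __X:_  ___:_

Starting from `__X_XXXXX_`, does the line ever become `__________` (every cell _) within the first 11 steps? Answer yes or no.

_____XXX__
______X___
__________
all cells are _ at step 3

yes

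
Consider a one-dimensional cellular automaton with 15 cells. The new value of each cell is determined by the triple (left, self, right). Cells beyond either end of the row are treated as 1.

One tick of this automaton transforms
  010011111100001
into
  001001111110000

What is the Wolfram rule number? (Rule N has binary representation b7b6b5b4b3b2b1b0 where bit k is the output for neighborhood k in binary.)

208

position 5: 111 → 1  (bit 7 = 1)
position 9: 110 → 1  (bit 6 = 1)
position 0: 101 → 0  (bit 5 = 0)
position 2: 100 → 1  (bit 4 = 1)
position 4: 011 → 0  (bit 3 = 0)
position 1: 010 → 0  (bit 2 = 0)
position 3: 001 → 0  (bit 1 = 0)
position 11: 000 → 0  (bit 0 = 0)
bits b7..b0 = 11010000 = 208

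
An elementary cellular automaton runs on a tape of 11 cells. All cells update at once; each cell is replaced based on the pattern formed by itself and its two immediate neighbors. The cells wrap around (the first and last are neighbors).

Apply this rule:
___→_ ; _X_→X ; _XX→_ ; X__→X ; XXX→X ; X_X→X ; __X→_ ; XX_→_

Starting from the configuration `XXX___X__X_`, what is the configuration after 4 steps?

step 1: _X_X__XX_XX
step 2: XXXXX___X__
step 3: _XXX_X__XX_
step 4: __X_XXX___X

__X_XXX___X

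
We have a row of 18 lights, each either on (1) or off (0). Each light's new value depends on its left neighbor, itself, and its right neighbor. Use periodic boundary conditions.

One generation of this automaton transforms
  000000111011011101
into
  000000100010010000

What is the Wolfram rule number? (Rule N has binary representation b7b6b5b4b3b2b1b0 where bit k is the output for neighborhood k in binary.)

position 7: 111 → 0  (bit 7 = 0)
position 8: 110 → 0  (bit 6 = 0)
position 9: 101 → 0  (bit 5 = 0)
position 0: 100 → 0  (bit 4 = 0)
position 6: 011 → 1  (bit 3 = 1)
position 17: 010 → 0  (bit 2 = 0)
position 5: 001 → 0  (bit 1 = 0)
position 1: 000 → 0  (bit 0 = 0)
bits b7..b0 = 00001000 = 8

8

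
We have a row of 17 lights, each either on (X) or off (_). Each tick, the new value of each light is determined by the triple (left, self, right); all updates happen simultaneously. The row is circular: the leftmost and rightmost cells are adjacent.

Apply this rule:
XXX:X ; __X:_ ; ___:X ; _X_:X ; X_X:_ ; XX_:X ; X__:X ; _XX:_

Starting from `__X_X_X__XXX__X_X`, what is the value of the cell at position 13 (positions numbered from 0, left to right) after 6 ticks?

X

tick 1: X_X_X_XX__XXX_X_X
tick 2: X_X_X__XX__XX_X__
tick 3: X_X_XX__XX__X_XX_
tick 4: X_X__XX__XX_X__X_
tick 5: X_XX__XX__X_XX_X_
tick 6: X__XX__XX_X__X_X_
position 13 holds X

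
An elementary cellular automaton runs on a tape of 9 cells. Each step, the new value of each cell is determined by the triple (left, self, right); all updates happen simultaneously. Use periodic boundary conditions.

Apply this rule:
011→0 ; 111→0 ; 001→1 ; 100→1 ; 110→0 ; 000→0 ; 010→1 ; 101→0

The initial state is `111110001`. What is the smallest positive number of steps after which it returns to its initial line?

step 1: 000001010
step 2: 000011011
step 3: 100100000
step 4: 111110001

4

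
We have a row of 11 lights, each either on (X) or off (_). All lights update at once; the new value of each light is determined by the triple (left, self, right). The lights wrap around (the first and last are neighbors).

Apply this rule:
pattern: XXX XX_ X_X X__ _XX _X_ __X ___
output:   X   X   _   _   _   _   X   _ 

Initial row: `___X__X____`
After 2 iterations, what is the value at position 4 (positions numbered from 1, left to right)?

iteration 1: __X__X_____
iteration 2: _X__X______
position 4 holds _

_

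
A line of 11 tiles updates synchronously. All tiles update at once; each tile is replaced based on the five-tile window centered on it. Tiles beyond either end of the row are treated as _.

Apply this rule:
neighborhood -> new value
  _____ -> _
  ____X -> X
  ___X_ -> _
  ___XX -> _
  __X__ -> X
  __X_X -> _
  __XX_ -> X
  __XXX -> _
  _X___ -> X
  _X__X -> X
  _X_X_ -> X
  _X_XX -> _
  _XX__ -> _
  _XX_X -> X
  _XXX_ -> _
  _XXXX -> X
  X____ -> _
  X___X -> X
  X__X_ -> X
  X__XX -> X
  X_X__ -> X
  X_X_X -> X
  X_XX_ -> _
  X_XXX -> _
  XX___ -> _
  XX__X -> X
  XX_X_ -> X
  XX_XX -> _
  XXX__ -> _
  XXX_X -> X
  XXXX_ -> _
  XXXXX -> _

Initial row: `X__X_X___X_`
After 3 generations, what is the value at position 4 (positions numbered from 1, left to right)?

X

generation 1: XXX_XXXX_XX
generation 2: __X__X_X___
generation 3: X_XXX_XXX__
position 4 holds X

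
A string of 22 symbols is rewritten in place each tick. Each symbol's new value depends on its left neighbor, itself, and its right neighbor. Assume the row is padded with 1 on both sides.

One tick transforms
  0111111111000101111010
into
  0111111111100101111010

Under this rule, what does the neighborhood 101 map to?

At position 0 the neighborhood is 101; the next row has 0 there.

0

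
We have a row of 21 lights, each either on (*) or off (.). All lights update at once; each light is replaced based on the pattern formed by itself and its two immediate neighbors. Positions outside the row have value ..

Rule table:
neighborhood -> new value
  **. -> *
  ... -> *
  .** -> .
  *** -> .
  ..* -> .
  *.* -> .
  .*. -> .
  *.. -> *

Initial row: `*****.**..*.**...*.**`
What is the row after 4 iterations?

*..**..***...****...*

....*..**....***....*
***..*..****...****..
..**..*....***....***
*..**..***...****...*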